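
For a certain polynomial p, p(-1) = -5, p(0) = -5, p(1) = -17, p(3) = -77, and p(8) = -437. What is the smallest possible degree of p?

Divided differences on the nodes -1, 0, 1, 3, 8:
  order 0: -5  -5  -17  -77  -437
  order 1: 0  -12  -30  -72
  order 2: -6  -6  -6
  order 3: 0  0
  order 4: 0
The order-2 divided differences are all -6 (nonzero) and every higher order vanishes, so the data lies on a polynomial of degree exactly 2.

2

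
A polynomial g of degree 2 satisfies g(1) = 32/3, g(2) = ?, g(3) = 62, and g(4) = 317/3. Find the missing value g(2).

On equispaced nodes a degree-2 polynomial has vanishing third forward difference, so
  - g(1) + 3·g(2) - 3·g(3) + g(4) = 0.
Substituting the known values and solving for g(2):
  3·g(2) = 91
  g(2) = 91/3.

91/3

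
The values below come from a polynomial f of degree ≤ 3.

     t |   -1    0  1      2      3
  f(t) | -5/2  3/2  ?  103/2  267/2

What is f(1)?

On equispaced nodes a degree-3 polynomial has vanishing fourth forward difference, so
  f(-1) - 4·f(0) + 6·f(1) - 4·f(2) + f(3) = 0.
Substituting the known values and solving for f(1):
  6·f(1) = 81
  f(1) = 27/2.

27/2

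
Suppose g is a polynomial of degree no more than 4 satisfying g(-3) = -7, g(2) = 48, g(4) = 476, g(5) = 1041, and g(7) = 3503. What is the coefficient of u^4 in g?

Write g(u) = au^4 + bu^3 + cu^2 + du + e. Substituting each data point gives a linear system:
  81a - 27b + 9c - 3d + e = -7
  16a + 8b + 4c + 2d + e = 48
  256a + 64b + 16c + 4d + e = 476
  625a + 125b + 25c + 5d + e = 1041
  2401a + 343b + 49c + 7d + e = 3503
Solving the system yields a = 1, b = 3, c = 1, d = 4, e = -4.
So g(u) = u^4 + 3u^3 + u^2 + 4u - 4.
The leading coefficient is 1.

1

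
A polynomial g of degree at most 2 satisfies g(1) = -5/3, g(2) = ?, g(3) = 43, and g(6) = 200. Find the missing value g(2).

The 3 known points determine the degree-2 polynomial uniquely.
Write g(t) = at^2 + bt + c. Substituting each data point gives a linear system:
  a + b + c = -5/3
  9a + 3b + c = 43
  36a + 6b + c = 200
Solving the system yields a = 6, b = -5/3, c = -6.
So g(t) = 6t^2 - (5/3)t - 6.
Then g(2) = 44/3.

44/3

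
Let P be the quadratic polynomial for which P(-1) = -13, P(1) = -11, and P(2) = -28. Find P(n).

Write P(n) = an^2 + bn + c. Substituting each data point gives a linear system:
  a - b + c = -13
  a + b + c = -11
  4a + 2b + c = -28
Solving the system yields a = -6, b = 1, c = -6.
So P(n) = -6n² + n - 6.
Check: P(1) = -11. ✓

P(n) = -6n^2 + n - 6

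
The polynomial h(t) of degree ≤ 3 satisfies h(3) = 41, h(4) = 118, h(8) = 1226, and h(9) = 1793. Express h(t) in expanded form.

h(t) = 3t^3 - 5t^2 + t + 2

Using the Lagrange interpolation formula with nodes 3, 4, 8, 9:
  L_0(t) = (t - 4)(t - 8)(t - 9) / -30
  L_1(t) = (t - 3)(t - 8)(t - 9) / 20
  L_2(t) = (t - 3)(t - 4)(t - 9) / -20
  L_3(t) = (t - 3)(t - 4)(t - 8) / 30
Then h(t) = 41·L_0(t) + 118·L_1(t) + 1226·L_2(t) + 1793·L_3(t).
Expanding and collecting terms gives h(t) = 3t^3 - 5t^2 + t + 2.
Check: h(3) = 41. ✓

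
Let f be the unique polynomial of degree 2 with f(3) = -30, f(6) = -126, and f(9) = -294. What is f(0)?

-6

Using the Lagrange interpolation formula with nodes 3, 6, 9:
  L_0(x) = (x - 6)(x - 9) / 18
  L_1(x) = (x - 3)(x - 9) / -9
  L_2(x) = (x - 3)(x - 6) / 18
Then f(x) = -30·L_0(x) - 126·L_1(x) - 294·L_2(x).
Expanding and collecting terms gives f(x) = -4x^2 + 4x - 6.
Evaluating at x = 0: f(0) = -6.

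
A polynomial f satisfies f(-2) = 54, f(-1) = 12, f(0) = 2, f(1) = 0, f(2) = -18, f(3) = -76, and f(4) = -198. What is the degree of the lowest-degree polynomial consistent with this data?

Forward differences of the values at n = -2, -1, 0, 1, 2, 3, 4:
  f  : 54  12  2  0  -18  -76  -198
  Δ  : -42  -10  -2  -18  -58  -122
  Δ^2: 32  8  -16  -40  -64
  Δ^3: -24  -24  -24  -24
  Δ^4: 0  0  0
  Δ^5: 0  0
  Δ^6: 0
The third differences are constant (-24) and nonzero, while all higher differences vanish, so the minimal degree is 3.

3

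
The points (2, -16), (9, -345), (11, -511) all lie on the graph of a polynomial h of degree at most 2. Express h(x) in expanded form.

Write h(x) = ax^2 + bx + c. Substituting each data point gives a linear system:
  4a + 2b + c = -16
  81a + 9b + c = -345
  121a + 11b + c = -511
Solving the system yields a = -4, b = -3, c = 6.
So h(x) = -4x^2 - 3x + 6.
Check: h(9) = -345. ✓

h(x) = -4x^2 - 3x + 6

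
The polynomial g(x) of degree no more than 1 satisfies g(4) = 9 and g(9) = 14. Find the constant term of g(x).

Write g(x) = ax + b. Substituting each data point gives a linear system:
  4a + b = 9
  9a + b = 14
Solving the system yields a = 1, b = 5.
So g(x) = x + 5.
The constant term is 5.

5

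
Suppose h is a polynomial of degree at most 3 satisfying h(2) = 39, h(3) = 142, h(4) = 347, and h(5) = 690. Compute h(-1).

-18

Forward differences of the values at n = 2, 3, 4, 5:
  h  : 39  142  347  690
  Δ  : 103  205  343
  Δ^2: 102  138
  Δ^3: 36
The third differences are constant, confirming degree 3.
Interpolating (Newton forward form) and evaluating at n = -1 gives h(-1) = -18.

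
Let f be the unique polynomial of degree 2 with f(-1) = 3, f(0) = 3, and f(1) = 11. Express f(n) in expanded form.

f(n) = 4n^2 + 4n + 3

Using the Lagrange interpolation formula with nodes -1, 0, 1:
  L_0(n) = n(n - 1) / 2
  L_1(n) = (n + 1)(n - 1) / -1
  L_2(n) = (n + 1)n / 2
Then f(n) = 3·L_0(n) + 3·L_1(n) + 11·L_2(n).
Expanding and collecting terms gives f(n) = 4n² + 4n + 3.
Check: f(1) = 11. ✓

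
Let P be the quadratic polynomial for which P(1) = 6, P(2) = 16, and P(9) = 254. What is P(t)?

Write P(t) = at^2 + bt + c. Substituting each data point gives a linear system:
  a + b + c = 6
  4a + 2b + c = 16
  81a + 9b + c = 254
Solving the system yields a = 3, b = 1, c = 2.
So P(t) = 3t^2 + t + 2.
Check: P(1) = 6. ✓

P(t) = 3t^2 + t + 2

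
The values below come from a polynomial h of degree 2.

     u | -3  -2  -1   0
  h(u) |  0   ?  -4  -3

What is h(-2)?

-3

The 3 known points determine the degree-2 polynomial uniquely.
Write h(u) = au^2 + bu + c. Substituting each data point gives a linear system:
  9a - 3b + c = 0
  a - b + c = -4
  c = -3
Solving the system yields a = 1, b = 2, c = -3.
So h(u) = u^2 + 2u - 3.
Then h(-2) = -3.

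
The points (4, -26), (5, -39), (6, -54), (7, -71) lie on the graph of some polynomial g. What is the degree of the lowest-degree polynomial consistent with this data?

2

Forward differences of the values at s = 4, 5, 6, 7:
  g  : -26  -39  -54  -71
  Δ  : -13  -15  -17
  Δ^2: -2  -2
  Δ^3: 0
The second differences are constant (-2) and nonzero, while all higher differences vanish, so the minimal degree is 2.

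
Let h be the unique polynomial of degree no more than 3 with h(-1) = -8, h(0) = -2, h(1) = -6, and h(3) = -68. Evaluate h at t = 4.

-138

Using the Lagrange interpolation formula with nodes -1, 0, 1, 3:
  L_0(t) = t(t - 1)(t - 3) / -8
  L_1(t) = (t + 1)(t - 1)(t - 3) / 3
  L_2(t) = (t + 1)t(t - 3) / -4
  L_3(t) = (t + 1)t(t - 1) / 24
Then h(t) = -8·L_0(t) - 2·L_1(t) - 6·L_2(t) - 68·L_3(t).
Expanding and collecting terms gives h(t) = -t^3 - 5t^2 + 2t - 2.
Evaluating at t = 4: h(4) = -138.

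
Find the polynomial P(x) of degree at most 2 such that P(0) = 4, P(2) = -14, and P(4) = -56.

P(x) = -3x^2 - 3x + 4

Write P(x) = ax^2 + bx + c. Substituting each data point gives a linear system:
  c = 4
  4a + 2b + c = -14
  16a + 4b + c = -56
Solving the system yields a = -3, b = -3, c = 4.
So P(x) = -3x^2 - 3x + 4.
Check: P(2) = -14. ✓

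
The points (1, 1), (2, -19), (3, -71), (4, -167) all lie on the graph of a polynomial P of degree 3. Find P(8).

-1231

Forward differences of the values at x = 1, 2, 3, 4:
  P  : 1  -19  -71  -167
  Δ  : -20  -52  -96
  Δ^2: -32  -44
  Δ^3: -12
The third differences are constant, confirming degree 3.
Interpolating (Newton forward form) and evaluating at x = 8 gives P(8) = -1231.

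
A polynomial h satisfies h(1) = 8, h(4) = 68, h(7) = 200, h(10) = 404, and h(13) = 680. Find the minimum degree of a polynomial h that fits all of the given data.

Forward differences of the values at n = 1, 4, 7, 10, 13:
  h  : 8  68  200  404  680
  Δ  : 60  132  204  276
  Δ^2: 72  72  72
  Δ^3: 0  0
  Δ^4: 0
The second differences are constant (72) and nonzero, while all higher differences vanish, so the minimal degree is 2.

2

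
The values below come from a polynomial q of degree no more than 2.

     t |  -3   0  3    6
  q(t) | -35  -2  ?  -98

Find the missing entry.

-23

On equispaced nodes a degree-2 polynomial has vanishing third forward difference, so
  - q(-3) + 3·q(0) - 3·q(3) + q(6) = 0.
Substituting the known values and solving for q(3):
  -3·q(3) = 69
  q(3) = -23.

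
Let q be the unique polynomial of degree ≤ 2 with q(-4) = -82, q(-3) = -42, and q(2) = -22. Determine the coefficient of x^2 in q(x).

-6

Write q(x) = ax^2 + bx + c. Substituting each data point gives a linear system:
  16a - 4b + c = -82
  9a - 3b + c = -42
  4a + 2b + c = -22
Solving the system yields a = -6, b = -2, c = 6.
So q(x) = -6x^2 - 2x + 6.
The leading coefficient is -6.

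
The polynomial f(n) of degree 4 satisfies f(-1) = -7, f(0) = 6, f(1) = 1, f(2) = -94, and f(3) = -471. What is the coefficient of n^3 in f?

-2

Write f(n) = an^4 + bn^3 + cn^2 + dn + e. Substituting each data point gives a linear system:
  a - b + c - d + e = -7
  e = 6
  a + b + c + d + e = 1
  16a + 8b + 4c + 2d + e = -94
  81a + 27b + 9c + 3d + e = -471
Solving the system yields a = -5, b = -2, c = -4, d = 6, e = 6.
So f(n) = -5n^4 - 2n^3 - 4n^2 + 6n + 6.
The coefficient of n^3 is -2.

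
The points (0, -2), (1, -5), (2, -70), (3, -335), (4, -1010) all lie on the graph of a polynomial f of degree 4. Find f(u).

Using the Lagrange interpolation formula with nodes 0, 1, 2, 3, 4:
  L_0(u) = (u - 1)(u - 2)(u - 3)(u - 4) / 24
  L_1(u) = u(u - 2)(u - 3)(u - 4) / -6
  L_2(u) = u(u - 1)(u - 3)(u - 4) / 4
  L_3(u) = u(u - 1)(u - 2)(u - 4) / -6
  L_4(u) = u(u - 1)(u - 2)(u - 3) / 24
Then f(u) = -2·L_0(u) - 5·L_1(u) - 70·L_2(u) - 335·L_3(u) - 1010·L_4(u).
Expanding and collecting terms gives f(u) = -3u⁴ - 5u³ + 5u² - 2.
Check: f(3) = -335. ✓

f(u) = -3u^4 - 5u^3 + 5u^2 - 2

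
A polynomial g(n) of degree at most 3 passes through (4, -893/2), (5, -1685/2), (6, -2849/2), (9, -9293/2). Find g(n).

g(n) = -6n^3 - 3n^2 - 3n - 5/2

Write g(n) = an^3 + bn^2 + cn + d. Substituting each data point gives a linear system:
  64a + 16b + 4c + d = -893/2
  125a + 25b + 5c + d = -1685/2
  216a + 36b + 6c + d = -2849/2
  729a + 81b + 9c + d = -9293/2
Solving the system yields a = -6, b = -3, c = -3, d = -5/2.
So g(n) = -6n^3 - 3n^2 - 3n - 5/2.
Check: g(4) = -893/2. ✓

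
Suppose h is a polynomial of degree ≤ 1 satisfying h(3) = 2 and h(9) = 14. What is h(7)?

10

Using the Lagrange interpolation formula with nodes 3, 9:
  L_0(s) = (s - 9) / -6
  L_1(s) = (s - 3) / 6
Then h(s) = 2·L_0(s) + 14·L_1(s).
Expanding and collecting terms gives h(s) = 2s - 4.
Evaluating at s = 7: h(7) = 10.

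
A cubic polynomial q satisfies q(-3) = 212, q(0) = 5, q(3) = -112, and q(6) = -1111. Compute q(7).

Forward differences of the values at u = -3, 0, 3, 6:
  q  : 212  5  -112  -1111
  Δ  : -207  -117  -999
  Δ^2: 90  -882
  Δ^3: -972
The third differences are constant, confirming degree 3.
Interpolating (Newton forward form) and evaluating at u = 7 gives q(7) = -1808.

-1808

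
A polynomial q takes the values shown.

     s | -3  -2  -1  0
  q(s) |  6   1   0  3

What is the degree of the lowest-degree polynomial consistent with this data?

2

Forward differences of the values at s = -3, -2, -1, 0:
  q  : 6  1  0  3
  Δ  : -5  -1  3
  Δ^2: 4  4
  Δ^3: 0
The second differences are constant (4) and nonzero, while all higher differences vanish, so the minimal degree is 2.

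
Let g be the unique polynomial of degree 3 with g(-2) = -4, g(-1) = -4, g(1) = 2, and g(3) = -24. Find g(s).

g(s) = -s^3 - s^2 + 4s

Write g(s) = as^3 + bs^2 + cs + d. Substituting each data point gives a linear system:
  -8a + 4b - 2c + d = -4
  -a + b - c + d = -4
  a + b + c + d = 2
  27a + 9b + 3c + d = -24
Solving the system yields a = -1, b = -1, c = 4, d = 0.
So g(s) = -s^3 - s^2 + 4s.
Check: g(3) = -24. ✓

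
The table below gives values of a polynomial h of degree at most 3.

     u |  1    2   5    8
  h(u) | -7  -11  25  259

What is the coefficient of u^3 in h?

Write h(u) = au^3 + bu^2 + cu + d. Substituting each data point gives a linear system:
  a + b + c + d = -7
  8a + 4b + 2c + d = -11
  125a + 25b + 5c + d = 25
  512a + 64b + 8c + d = 259
Solving the system yields a = 1, b = -4, c = 1, d = -5.
So h(u) = u^3 - 4u^2 + u - 5.
The leading coefficient is 1.

1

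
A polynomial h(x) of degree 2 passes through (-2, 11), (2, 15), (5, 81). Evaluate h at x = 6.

Using the Lagrange interpolation formula with nodes -2, 2, 5:
  L_0(x) = (x - 2)(x - 5) / 28
  L_1(x) = (x + 2)(x - 5) / -12
  L_2(x) = (x + 2)(x - 2) / 21
Then h(x) = 11·L_0(x) + 15·L_1(x) + 81·L_2(x).
Expanding and collecting terms gives h(x) = 3x^2 + x + 1.
Evaluating at x = 6: h(6) = 115.

115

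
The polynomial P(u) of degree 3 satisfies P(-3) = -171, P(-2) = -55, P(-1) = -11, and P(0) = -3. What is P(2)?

Forward differences of the values at u = -3, -2, -1, 0:
  P  : -171  -55  -11  -3
  Δ  : 116  44  8
  Δ^2: -72  -36
  Δ^3: 36
The third differences are constant, confirming degree 3.
Interpolating (Newton forward form) and evaluating at u = 2 gives P(2) = 49.

49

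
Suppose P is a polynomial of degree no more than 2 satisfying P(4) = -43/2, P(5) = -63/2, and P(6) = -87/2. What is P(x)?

P(x) = -x^2 - x - 3/2

Using the Lagrange interpolation formula with nodes 4, 5, 6:
  L_0(x) = (x - 5)(x - 6) / 2
  L_1(x) = (x - 4)(x - 6) / -1
  L_2(x) = (x - 4)(x - 5) / 2
Then P(x) = -43/2·L_0(x) - 63/2·L_1(x) - 87/2·L_2(x).
Expanding and collecting terms gives P(x) = -x^2 - x - 3/2.
Check: P(6) = -87/2. ✓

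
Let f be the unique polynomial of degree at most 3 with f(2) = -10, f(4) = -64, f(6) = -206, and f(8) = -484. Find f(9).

Using the Lagrange interpolation formula with nodes 2, 4, 6, 8:
  L_0(u) = (u - 4)(u - 6)(u - 8) / -48
  L_1(u) = (u - 2)(u - 6)(u - 8) / 16
  L_2(u) = (u - 2)(u - 4)(u - 8) / -16
  L_3(u) = (u - 2)(u - 4)(u - 6) / 48
Then f(u) = -10·L_0(u) - 64·L_1(u) - 206·L_2(u) - 484·L_3(u).
Expanding and collecting terms gives f(u) = -u³ + u² - 5u + 4.
Evaluating at u = 9: f(9) = -689.

-689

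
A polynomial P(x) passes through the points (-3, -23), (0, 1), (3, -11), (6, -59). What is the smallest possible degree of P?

2

Forward differences of the values at x = -3, 0, 3, 6:
  P  : -23  1  -11  -59
  Δ  : 24  -12  -48
  Δ^2: -36  -36
  Δ^3: 0
The second differences are constant (-36) and nonzero, while all higher differences vanish, so the minimal degree is 2.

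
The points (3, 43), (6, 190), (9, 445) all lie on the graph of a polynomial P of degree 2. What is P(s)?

P(s) = 6s^2 - 5s + 4

Write P(s) = as^2 + bs + c. Substituting each data point gives a linear system:
  9a + 3b + c = 43
  36a + 6b + c = 190
  81a + 9b + c = 445
Solving the system yields a = 6, b = -5, c = 4.
So P(s) = 6s² - 5s + 4.
Check: P(3) = 43. ✓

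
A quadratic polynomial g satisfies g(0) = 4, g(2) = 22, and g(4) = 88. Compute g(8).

364

Forward differences of the values at t = 0, 2, 4:
  g  : 4  22  88
  Δ  : 18  66
  Δ^2: 48
The second differences are constant, confirming degree 2.
Interpolating (Newton forward form) and evaluating at t = 8 gives g(8) = 364.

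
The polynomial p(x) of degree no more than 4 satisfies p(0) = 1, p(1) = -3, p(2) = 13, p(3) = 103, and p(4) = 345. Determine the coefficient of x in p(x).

Write p(x) = ax^4 + bx^3 + cx^2 + dx + e. Substituting each data point gives a linear system:
  e = 1
  a + b + c + d + e = -3
  16a + 8b + 4c + 2d + e = 13
  81a + 27b + 9c + 3d + e = 103
  256a + 64b + 16c + 4d + e = 345
Solving the system yields a = 1, b = 3, c = -6, d = -2, e = 1.
So p(x) = x^4 + 3x^3 - 6x^2 - 2x + 1.
The coefficient of x is -2.

-2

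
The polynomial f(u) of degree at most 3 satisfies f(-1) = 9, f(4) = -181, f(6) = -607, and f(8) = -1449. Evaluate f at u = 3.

-79

Using the Lagrange interpolation formula with nodes -1, 4, 6, 8:
  L_0(u) = (u - 4)(u - 6)(u - 8) / -315
  L_1(u) = (u + 1)(u - 6)(u - 8) / 40
  L_2(u) = (u + 1)(u - 4)(u - 8) / -28
  L_3(u) = (u + 1)(u - 4)(u - 6) / 72
Then f(u) = 9·L_0(u) - 181·L_1(u) - 607·L_2(u) - 1449·L_3(u).
Expanding and collecting terms gives f(u) = -3u^3 + 2u^2 - 5u - 1.
Evaluating at u = 3: f(3) = -79.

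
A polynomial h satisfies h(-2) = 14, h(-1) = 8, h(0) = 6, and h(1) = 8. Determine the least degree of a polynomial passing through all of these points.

2

Forward differences of the values at u = -2, -1, 0, 1:
  h  : 14  8  6  8
  Δ  : -6  -2  2
  Δ^2: 4  4
  Δ^3: 0
The second differences are constant (4) and nonzero, while all higher differences vanish, so the minimal degree is 2.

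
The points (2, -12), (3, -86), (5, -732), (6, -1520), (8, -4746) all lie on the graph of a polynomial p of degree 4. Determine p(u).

p(u) = -u^4 - 2u^3 + 6u^2 - u - 2

Write p(u) = au^4 + bu^3 + cu^2 + du + e. Substituting each data point gives a linear system:
  16a + 8b + 4c + 2d + e = -12
  81a + 27b + 9c + 3d + e = -86
  625a + 125b + 25c + 5d + e = -732
  1296a + 216b + 36c + 6d + e = -1520
  4096a + 512b + 64c + 8d + e = -4746
Solving the system yields a = -1, b = -2, c = 6, d = -1, e = -2.
So p(u) = -u^4 - 2u^3 + 6u^2 - u - 2.
Check: p(5) = -732. ✓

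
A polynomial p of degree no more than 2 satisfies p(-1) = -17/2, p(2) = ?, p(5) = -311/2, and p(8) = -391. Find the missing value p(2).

On equispaced nodes a degree-2 polynomial has vanishing third forward difference, so
  - p(-1) + 3·p(2) - 3·p(5) + p(8) = 0.
Substituting the known values and solving for p(2):
  3·p(2) = -84
  p(2) = -28.

-28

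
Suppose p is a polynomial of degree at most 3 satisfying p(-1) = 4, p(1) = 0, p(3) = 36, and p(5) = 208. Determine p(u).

p(u) = 2u^3 - u^2 - 4u + 3

Write p(u) = au^3 + bu^2 + cu + d. Substituting each data point gives a linear system:
  -a + b - c + d = 4
  a + b + c + d = 0
  27a + 9b + 3c + d = 36
  125a + 25b + 5c + d = 208
Solving the system yields a = 2, b = -1, c = -4, d = 3.
So p(u) = 2u^3 - u^2 - 4u + 3.
Check: p(3) = 36. ✓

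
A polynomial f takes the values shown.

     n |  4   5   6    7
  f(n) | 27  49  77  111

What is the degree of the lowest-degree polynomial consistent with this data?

Forward differences of the values at n = 4, 5, 6, 7:
  f  : 27  49  77  111
  Δ  : 22  28  34
  Δ^2: 6  6
  Δ^3: 0
The second differences are constant (6) and nonzero, while all higher differences vanish, so the minimal degree is 2.

2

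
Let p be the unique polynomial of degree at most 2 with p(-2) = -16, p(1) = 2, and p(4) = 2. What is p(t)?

p(t) = -t^2 + 5t - 2

Write p(t) = at^2 + bt + c. Substituting each data point gives a linear system:
  4a - 2b + c = -16
  a + b + c = 2
  16a + 4b + c = 2
Solving the system yields a = -1, b = 5, c = -2.
So p(t) = -t² + 5t - 2.
Check: p(4) = 2. ✓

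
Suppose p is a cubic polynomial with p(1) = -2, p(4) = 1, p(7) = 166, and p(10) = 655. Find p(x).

p(x) = x^3 - 3x^2 - 5x + 5

Using the Lagrange interpolation formula with nodes 1, 4, 7, 10:
  L_0(x) = (x - 4)(x - 7)(x - 10) / -162
  L_1(x) = (x - 1)(x - 7)(x - 10) / 54
  L_2(x) = (x - 1)(x - 4)(x - 10) / -54
  L_3(x) = (x - 1)(x - 4)(x - 7) / 162
Then p(x) = -2·L_0(x) + 1·L_1(x) + 166·L_2(x) + 655·L_3(x).
Expanding and collecting terms gives p(x) = x^3 - 3x^2 - 5x + 5.
Check: p(1) = -2. ✓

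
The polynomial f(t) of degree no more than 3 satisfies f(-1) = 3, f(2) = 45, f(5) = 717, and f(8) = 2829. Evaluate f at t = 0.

-3

Using the Lagrange interpolation formula with nodes -1, 2, 5, 8:
  L_0(t) = (t - 2)(t - 5)(t - 8) / -162
  L_1(t) = (t + 1)(t - 5)(t - 8) / 54
  L_2(t) = (t + 1)(t - 2)(t - 8) / -54
  L_3(t) = (t + 1)(t - 2)(t - 5) / 162
Then f(t) = 3·L_0(t) + 45·L_1(t) + 717·L_2(t) + 2829·L_3(t).
Expanding and collecting terms gives f(t) = 5t³ + 5t² - 6t - 3.
Evaluating at t = 0: f(0) = -3.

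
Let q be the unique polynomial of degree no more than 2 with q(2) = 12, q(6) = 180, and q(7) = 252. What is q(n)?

q(n) = 6n^2 - 6n

Using the Lagrange interpolation formula with nodes 2, 6, 7:
  L_0(n) = (n - 6)(n - 7) / 20
  L_1(n) = (n - 2)(n - 7) / -4
  L_2(n) = (n - 2)(n - 6) / 5
Then q(n) = 12·L_0(n) + 180·L_1(n) + 252·L_2(n).
Expanding and collecting terms gives q(n) = 6n^2 - 6n.
Check: q(7) = 252. ✓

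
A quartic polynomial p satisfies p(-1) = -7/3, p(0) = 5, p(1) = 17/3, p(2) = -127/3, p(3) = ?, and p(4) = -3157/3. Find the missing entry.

On equispaced nodes a degree-4 polynomial has vanishing fifth forward difference, so
  - p(-1) + 5·p(0) - 10·p(1) + 10·p(2) - 5·p(3) + p(4) = 0.
Substituting the known values and solving for p(3):
  -5·p(3) = 1505
  p(3) = -301.

-301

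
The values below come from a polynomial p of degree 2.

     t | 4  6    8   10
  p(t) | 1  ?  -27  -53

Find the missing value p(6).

On equispaced nodes a degree-2 polynomial has vanishing third forward difference, so
  - p(4) + 3·p(6) - 3·p(8) + p(10) = 0.
Substituting the known values and solving for p(6):
  3·p(6) = -27
  p(6) = -9.

-9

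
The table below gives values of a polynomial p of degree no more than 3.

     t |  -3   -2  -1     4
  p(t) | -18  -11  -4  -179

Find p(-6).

Using the Lagrange interpolation formula with nodes -3, -2, -1, 4:
  L_0(t) = (t + 2)(t + 1)(t - 4) / -14
  L_1(t) = (t + 3)(t + 1)(t - 4) / 6
  L_2(t) = (t + 3)(t + 2)(t - 4) / -10
  L_3(t) = (t + 3)(t + 2)(t + 1) / 210
Then p(t) = -18·L_0(t) - 11·L_1(t) - 4·L_2(t) - 179·L_3(t).
Expanding and collecting terms gives p(t) = -t³ - 6t² - 4t - 3.
Evaluating at t = -6: p(-6) = 21.

21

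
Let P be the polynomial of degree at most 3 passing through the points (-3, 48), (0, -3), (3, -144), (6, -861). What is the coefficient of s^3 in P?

-3

Write P(s) = as^3 + bs^2 + cs + d. Substituting each data point gives a linear system:
  -27a + 9b - 3c + d = 48
  d = -3
  27a + 9b + 3c + d = -144
  216a + 36b + 6c + d = -861
Solving the system yields a = -3, b = -5, c = -5, d = -3.
So P(s) = -3s³ - 5s² - 5s - 3.
The leading coefficient is -3.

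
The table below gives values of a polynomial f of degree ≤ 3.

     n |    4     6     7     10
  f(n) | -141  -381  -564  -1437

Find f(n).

f(n) = -n^3 - 4n^2 - 4n + 3

Using the Lagrange interpolation formula with nodes 4, 6, 7, 10:
  L_0(n) = (n - 6)(n - 7)(n - 10) / -36
  L_1(n) = (n - 4)(n - 7)(n - 10) / 8
  L_2(n) = (n - 4)(n - 6)(n - 10) / -9
  L_3(n) = (n - 4)(n - 6)(n - 7) / 72
Then f(n) = -141·L_0(n) - 381·L_1(n) - 564·L_2(n) - 1437·L_3(n).
Expanding and collecting terms gives f(n) = -n^3 - 4n^2 - 4n + 3.
Check: f(6) = -381. ✓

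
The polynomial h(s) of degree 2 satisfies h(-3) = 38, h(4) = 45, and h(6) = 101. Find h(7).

138

Write h(s) = as^2 + bs + c. Substituting each data point gives a linear system:
  9a - 3b + c = 38
  16a + 4b + c = 45
  36a + 6b + c = 101
Solving the system yields a = 3, b = -2, c = 5.
So h(s) = 3s^2 - 2s + 5.
Then h(7) = 138.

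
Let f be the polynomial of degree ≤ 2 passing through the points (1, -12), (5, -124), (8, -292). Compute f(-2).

Write f(s) = as^2 + bs + c. Substituting each data point gives a linear system:
  a + b + c = -12
  25a + 5b + c = -124
  64a + 8b + c = -292
Solving the system yields a = -4, b = -4, c = -4.
So f(s) = -4s^2 - 4s - 4.
Then f(-2) = -12.

-12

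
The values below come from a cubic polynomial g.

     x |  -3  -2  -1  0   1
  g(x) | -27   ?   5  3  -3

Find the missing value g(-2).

On equispaced nodes a degree-3 polynomial has vanishing fourth forward difference, so
  g(-3) - 4·g(-2) + 6·g(-1) - 4·g(0) + g(1) = 0.
Substituting the known values and solving for g(-2):
  -4·g(-2) = 12
  g(-2) = -3.

-3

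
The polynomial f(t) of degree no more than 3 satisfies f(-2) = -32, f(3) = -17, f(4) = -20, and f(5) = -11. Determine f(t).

f(t) = t^3 - 6t^2 + 2t + 4

Write f(t) = at^3 + bt^2 + ct + d. Substituting each data point gives a linear system:
  -8a + 4b - 2c + d = -32
  27a + 9b + 3c + d = -17
  64a + 16b + 4c + d = -20
  125a + 25b + 5c + d = -11
Solving the system yields a = 1, b = -6, c = 2, d = 4.
So f(t) = t^3 - 6t^2 + 2t + 4.
Check: f(3) = -17. ✓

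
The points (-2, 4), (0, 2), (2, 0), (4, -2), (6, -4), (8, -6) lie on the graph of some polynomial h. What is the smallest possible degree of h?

1

Forward differences of the values at t = -2, 0, 2, 4, 6, 8:
  h  : 4  2  0  -2  -4  -6
  Δ  : -2  -2  -2  -2  -2
  Δ^2: 0  0  0  0
  Δ^3: 0  0  0
  Δ^4: 0  0
  Δ^5: 0
The first differences are constant (-2) and nonzero, while all higher differences vanish, so the minimal degree is 1.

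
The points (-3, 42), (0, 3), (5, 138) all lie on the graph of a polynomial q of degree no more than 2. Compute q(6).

Using the Lagrange interpolation formula with nodes -3, 0, 5:
  L_0(t) = t(t - 5) / 24
  L_1(t) = (t + 3)(t - 5) / -15
  L_2(t) = (t + 3)t / 40
Then q(t) = 42·L_0(t) + 3·L_1(t) + 138·L_2(t).
Expanding and collecting terms gives q(t) = 5t² + 2t + 3.
Evaluating at t = 6: q(6) = 195.

195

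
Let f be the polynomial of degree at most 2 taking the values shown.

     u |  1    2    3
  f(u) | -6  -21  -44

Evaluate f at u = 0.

Forward differences of the values at u = 1, 2, 3:
  f  : -6  -21  -44
  Δ  : -15  -23
  Δ^2: -8
The second differences are constant, confirming degree 2.
Interpolating (Newton forward form) and evaluating at u = 0 gives f(0) = 1.

1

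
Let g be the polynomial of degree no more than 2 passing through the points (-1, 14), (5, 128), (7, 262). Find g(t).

Using the Lagrange interpolation formula with nodes -1, 5, 7:
  L_0(t) = (t - 5)(t - 7) / 48
  L_1(t) = (t + 1)(t - 7) / -12
  L_2(t) = (t + 1)(t - 5) / 16
Then g(t) = 14·L_0(t) + 128·L_1(t) + 262·L_2(t).
Expanding and collecting terms gives g(t) = 6t² - 5t + 3.
Check: g(5) = 128. ✓

g(t) = 6t^2 - 5t + 3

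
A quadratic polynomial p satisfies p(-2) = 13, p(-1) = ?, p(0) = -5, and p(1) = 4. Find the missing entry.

-2

The 3 known points determine the degree-2 polynomial uniquely.
Write p(x) = ax^2 + bx + c. Substituting each data point gives a linear system:
  4a - 2b + c = 13
  c = -5
  a + b + c = 4
Solving the system yields a = 6, b = 3, c = -5.
So p(x) = 6x² + 3x - 5.
Then p(-1) = -2.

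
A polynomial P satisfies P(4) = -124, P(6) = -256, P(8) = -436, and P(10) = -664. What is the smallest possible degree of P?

Forward differences of the values at t = 4, 6, 8, 10:
  P  : -124  -256  -436  -664
  Δ  : -132  -180  -228
  Δ^2: -48  -48
  Δ^3: 0
The second differences are constant (-48) and nonzero, while all higher differences vanish, so the minimal degree is 2.

2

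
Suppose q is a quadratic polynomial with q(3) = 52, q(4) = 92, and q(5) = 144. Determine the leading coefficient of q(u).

6

Write q(u) = au^2 + bu + c. Substituting each data point gives a linear system:
  9a + 3b + c = 52
  16a + 4b + c = 92
  25a + 5b + c = 144
Solving the system yields a = 6, b = -2, c = 4.
So q(u) = 6u² - 2u + 4.
The leading coefficient is 6.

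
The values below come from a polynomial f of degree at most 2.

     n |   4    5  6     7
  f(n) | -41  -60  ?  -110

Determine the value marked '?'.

The 3 known points determine the degree-2 polynomial uniquely.
Write f(n) = an^2 + bn + c. Substituting each data point gives a linear system:
  16a + 4b + c = -41
  25a + 5b + c = -60
  49a + 7b + c = -110
Solving the system yields a = -2, b = -1, c = -5.
So f(n) = -2n^2 - n - 5.
Then f(6) = -83.

-83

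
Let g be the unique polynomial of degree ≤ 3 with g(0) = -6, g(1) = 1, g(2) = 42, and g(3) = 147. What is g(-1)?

-9

Write g(s) = as^3 + bs^2 + cs + d. Substituting each data point gives a linear system:
  d = -6
  a + b + c + d = 1
  8a + 4b + 2c + d = 42
  27a + 9b + 3c + d = 147
Solving the system yields a = 5, b = 2, c = 0, d = -6.
So g(s) = 5s³ + 2s² - 6.
Then g(-1) = -9.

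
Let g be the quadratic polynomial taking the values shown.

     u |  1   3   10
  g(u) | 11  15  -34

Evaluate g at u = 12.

Write g(u) = au^2 + bu + c. Substituting each data point gives a linear system:
  a + b + c = 11
  9a + 3b + c = 15
  100a + 10b + c = -34
Solving the system yields a = -1, b = 6, c = 6.
So g(u) = -u^2 + 6u + 6.
Then g(12) = -66.

-66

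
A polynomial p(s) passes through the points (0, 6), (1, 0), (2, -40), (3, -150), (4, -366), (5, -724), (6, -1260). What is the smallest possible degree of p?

Forward differences of the values at s = 0, 1, 2, 3, 4, 5, 6:
  p  : 6  0  -40  -150  -366  -724  -1260
  Δ  : -6  -40  -110  -216  -358  -536
  Δ^2: -34  -70  -106  -142  -178
  Δ^3: -36  -36  -36  -36
  Δ^4: 0  0  0
  Δ^5: 0  0
  Δ^6: 0
The third differences are constant (-36) and nonzero, while all higher differences vanish, so the minimal degree is 3.

3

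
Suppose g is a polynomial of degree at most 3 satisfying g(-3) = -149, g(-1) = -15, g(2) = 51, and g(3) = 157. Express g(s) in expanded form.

g(s) = 5s^3 + s^2 + 6s - 5

Using the Lagrange interpolation formula with nodes -3, -1, 2, 3:
  L_0(s) = (s + 1)(s - 2)(s - 3) / -60
  L_1(s) = (s + 3)(s - 2)(s - 3) / 24
  L_2(s) = (s + 3)(s + 1)(s - 3) / -15
  L_3(s) = (s + 3)(s + 1)(s - 2) / 24
Then g(s) = -149·L_0(s) - 15·L_1(s) + 51·L_2(s) + 157·L_3(s).
Expanding and collecting terms gives g(s) = 5s^3 + s^2 + 6s - 5.
Check: g(3) = 157. ✓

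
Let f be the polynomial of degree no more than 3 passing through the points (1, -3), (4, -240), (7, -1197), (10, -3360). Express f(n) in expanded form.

Write f(n) = an^3 + bn^2 + cn + d. Substituting each data point gives a linear system:
  a + b + c + d = -3
  64a + 16b + 4c + d = -240
  343a + 49b + 7c + d = -1197
  1000a + 100b + 10c + d = -3360
Solving the system yields a = -3, b = -4, c = 4, d = 0.
So f(n) = -3n^3 - 4n^2 + 4n.
Check: f(4) = -240. ✓

f(n) = -3n^3 - 4n^2 + 4n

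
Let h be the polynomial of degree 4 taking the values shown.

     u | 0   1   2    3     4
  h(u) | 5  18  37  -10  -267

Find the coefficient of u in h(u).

4

Write h(u) = au^4 + bu^3 + cu^2 + du + e. Substituting each data point gives a linear system:
  e = 5
  a + b + c + d + e = 18
  16a + 8b + 4c + 2d + e = 37
  81a + 27b + 9c + 3d + e = -10
  256a + 64b + 16c + 4d + e = -267
Solving the system yields a = -3, b = 6, c = 6, d = 4, e = 5.
So h(u) = -3u⁴ + 6u³ + 6u² + 4u + 5.
The coefficient of u is 4.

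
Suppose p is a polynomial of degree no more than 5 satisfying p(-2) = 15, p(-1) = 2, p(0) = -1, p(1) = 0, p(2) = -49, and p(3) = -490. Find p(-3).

236

Forward differences of the values at s = -2, -1, 0, 1, 2, 3:
  p  : 15  2  -1  0  -49  -490
  Δ  : -13  -3  1  -49  -441
  Δ^2: 10  4  -50  -392
  Δ^3: -6  -54  -342
  Δ^4: -48  -288
  Δ^5: -240
The fifth differences are constant, confirming degree 5.
Interpolating (Newton forward form) and evaluating at s = -3 gives p(-3) = 236.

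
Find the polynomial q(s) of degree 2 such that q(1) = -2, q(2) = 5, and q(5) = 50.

q(s) = 2s^2 + s - 5

Write q(s) = as^2 + bs + c. Substituting each data point gives a linear system:
  a + b + c = -2
  4a + 2b + c = 5
  25a + 5b + c = 50
Solving the system yields a = 2, b = 1, c = -5.
So q(s) = 2s^2 + s - 5.
Check: q(2) = 5. ✓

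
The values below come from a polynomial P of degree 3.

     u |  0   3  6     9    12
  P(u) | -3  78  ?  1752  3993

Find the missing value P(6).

555

On equispaced nodes a degree-3 polynomial has vanishing fourth forward difference, so
  P(0) - 4·P(3) + 6·P(6) - 4·P(9) + P(12) = 0.
Substituting the known values and solving for P(6):
  6·P(6) = 3330
  P(6) = 555.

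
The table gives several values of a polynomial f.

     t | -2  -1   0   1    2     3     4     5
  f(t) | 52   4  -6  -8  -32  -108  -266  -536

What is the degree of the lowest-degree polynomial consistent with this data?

Forward differences of the values at t = -2, -1, 0, 1, 2, 3, 4, 5:
  f  : 52  4  -6  -8  -32  -108  -266  -536
  Δ  : -48  -10  -2  -24  -76  -158  -270
  Δ^2: 38  8  -22  -52  -82  -112
  Δ^3: -30  -30  -30  -30  -30
  Δ^4: 0  0  0  0
  Δ^5: 0  0  0
  Δ^6: 0  0
  Δ^7: 0
The third differences are constant (-30) and nonzero, while all higher differences vanish, so the minimal degree is 3.

3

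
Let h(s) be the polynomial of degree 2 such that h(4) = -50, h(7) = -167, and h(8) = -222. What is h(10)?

Write h(s) = as^2 + bs + c. Substituting each data point gives a linear system:
  16a + 4b + c = -50
  49a + 7b + c = -167
  64a + 8b + c = -222
Solving the system yields a = -4, b = 5, c = -6.
So h(s) = -4s^2 + 5s - 6.
Then h(10) = -356.

-356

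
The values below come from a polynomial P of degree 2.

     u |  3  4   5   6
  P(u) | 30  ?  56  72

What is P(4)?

42

On equispaced nodes a degree-2 polynomial has vanishing third forward difference, so
  - P(3) + 3·P(4) - 3·P(5) + P(6) = 0.
Substituting the known values and solving for P(4):
  3·P(4) = 126
  P(4) = 42.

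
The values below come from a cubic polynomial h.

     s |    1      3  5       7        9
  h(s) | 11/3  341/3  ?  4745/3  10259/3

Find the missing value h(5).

The 4 known points determine the degree-3 polynomial uniquely.
Write h(s) = as^3 + bs^2 + cs + d. Substituting each data point gives a linear system:
  a + b + c + d = 11/3
  27a + 9b + 3c + d = 341/3
  343a + 49b + 7c + d = 4745/3
  729a + 81b + 9c + d = 10259/3
Solving the system yields a = 5, b = -3, c = 2, d = -1/3.
So h(s) = 5s^3 - 3s^2 + 2s - 1/3.
Then h(5) = 1679/3.

1679/3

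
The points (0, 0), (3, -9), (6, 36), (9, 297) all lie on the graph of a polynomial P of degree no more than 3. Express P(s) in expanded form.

Write P(s) = as^3 + bs^2 + cs + d. Substituting each data point gives a linear system:
  d = 0
  27a + 9b + 3c + d = -9
  216a + 36b + 6c + d = 36
  729a + 81b + 9c + d = 297
Solving the system yields a = 1, b = -6, c = 6, d = 0.
So P(s) = s³ - 6s² + 6s.
Check: P(3) = -9. ✓

P(s) = s^3 - 6s^2 + 6s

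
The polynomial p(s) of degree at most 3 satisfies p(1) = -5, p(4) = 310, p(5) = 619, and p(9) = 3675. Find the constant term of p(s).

Write p(s) = as^3 + bs^2 + cs + d. Substituting each data point gives a linear system:
  a + b + c + d = -5
  64a + 16b + 4c + d = 310
  125a + 25b + 5c + d = 619
  729a + 81b + 9c + d = 3675
Solving the system yields a = 5, b = 1, c = -5, d = -6.
So p(s) = 5s^3 + s^2 - 5s - 6.
The constant term is -6.

-6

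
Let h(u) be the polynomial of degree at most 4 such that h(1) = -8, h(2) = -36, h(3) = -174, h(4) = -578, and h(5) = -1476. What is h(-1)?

-18

Using the Lagrange interpolation formula with nodes 1, 2, 3, 4, 5:
  L_0(u) = (u - 2)(u - 3)(u - 4)(u - 5) / 24
  L_1(u) = (u - 1)(u - 3)(u - 4)(u - 5) / -6
  L_2(u) = (u - 1)(u - 2)(u - 4)(u - 5) / 4
  L_3(u) = (u - 1)(u - 2)(u - 3)(u - 5) / -6
  L_4(u) = (u - 1)(u - 2)(u - 3)(u - 4) / 24
Then h(u) = -8·L_0(u) - 36·L_1(u) - 174·L_2(u) - 578·L_3(u) - 1476·L_4(u).
Expanding and collecting terms gives h(u) = -3u^4 + 4u^3 - 4u^2 + u - 6.
Evaluating at u = -1: h(-1) = -18.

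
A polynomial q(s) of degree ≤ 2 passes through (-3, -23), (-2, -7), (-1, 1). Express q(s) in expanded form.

Using the Lagrange interpolation formula with nodes -3, -2, -1:
  L_0(s) = (s + 2)(s + 1) / 2
  L_1(s) = (s + 3)(s + 1) / -1
  L_2(s) = (s + 3)(s + 2) / 2
Then q(s) = -23·L_0(s) - 7·L_1(s) + 1·L_2(s).
Expanding and collecting terms gives q(s) = -4s² - 4s + 1.
Check: q(-1) = 1. ✓

q(s) = -4s^2 - 4s + 1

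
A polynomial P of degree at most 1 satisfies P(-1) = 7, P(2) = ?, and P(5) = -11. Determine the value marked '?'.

-2

On equispaced nodes a degree-1 polynomial has vanishing second forward difference, so
  P(-1) - 2·P(2) + P(5) = 0.
Substituting the known values and solving for P(2):
  -2·P(2) = 4
  P(2) = -2.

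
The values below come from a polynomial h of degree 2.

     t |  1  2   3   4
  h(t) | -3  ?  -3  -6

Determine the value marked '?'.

-2

The 3 known points determine the degree-2 polynomial uniquely.
Write h(t) = at^2 + bt + c. Substituting each data point gives a linear system:
  a + b + c = -3
  9a + 3b + c = -3
  16a + 4b + c = -6
Solving the system yields a = -1, b = 4, c = -6.
So h(t) = -t^2 + 4t - 6.
Then h(2) = -2.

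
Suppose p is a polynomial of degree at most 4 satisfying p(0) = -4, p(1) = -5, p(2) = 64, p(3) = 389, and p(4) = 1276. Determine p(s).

p(s) = 5s^4 + s^3 - 3s^2 - 4s - 4

Using the Lagrange interpolation formula with nodes 0, 1, 2, 3, 4:
  L_0(s) = (s - 1)(s - 2)(s - 3)(s - 4) / 24
  L_1(s) = s(s - 2)(s - 3)(s - 4) / -6
  L_2(s) = s(s - 1)(s - 3)(s - 4) / 4
  L_3(s) = s(s - 1)(s - 2)(s - 4) / -6
  L_4(s) = s(s - 1)(s - 2)(s - 3) / 24
Then p(s) = -4·L_0(s) - 5·L_1(s) + 64·L_2(s) + 389·L_3(s) + 1276·L_4(s).
Expanding and collecting terms gives p(s) = 5s^4 + s^3 - 3s^2 - 4s - 4.
Check: p(3) = 389. ✓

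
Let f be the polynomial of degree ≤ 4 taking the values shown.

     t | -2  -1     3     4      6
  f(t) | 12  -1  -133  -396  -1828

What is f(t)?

f(t) = -t^4 - 3t^3 + 3t^2 + 2t - 4

Write f(t) = at^4 + bt^3 + ct^2 + dt + e. Substituting each data point gives a linear system:
  16a - 8b + 4c - 2d + e = 12
  a - b + c - d + e = -1
  81a + 27b + 9c + 3d + e = -133
  256a + 64b + 16c + 4d + e = -396
  1296a + 216b + 36c + 6d + e = -1828
Solving the system yields a = -1, b = -3, c = 3, d = 2, e = -4.
So f(t) = -t^4 - 3t^3 + 3t^2 + 2t - 4.
Check: f(4) = -396. ✓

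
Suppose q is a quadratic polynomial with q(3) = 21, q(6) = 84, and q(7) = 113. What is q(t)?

Write q(t) = at^2 + bt + c. Substituting each data point gives a linear system:
  9a + 3b + c = 21
  36a + 6b + c = 84
  49a + 7b + c = 113
Solving the system yields a = 2, b = 3, c = -6.
So q(t) = 2t^2 + 3t - 6.
Check: q(3) = 21. ✓

q(t) = 2t^2 + 3t - 6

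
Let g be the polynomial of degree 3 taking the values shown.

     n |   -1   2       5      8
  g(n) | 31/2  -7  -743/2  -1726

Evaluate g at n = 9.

Using the Lagrange interpolation formula with nodes -1, 2, 5, 8:
  L_0(n) = (n - 2)(n - 5)(n - 8) / -162
  L_1(n) = (n + 1)(n - 5)(n - 8) / 54
  L_2(n) = (n + 1)(n - 2)(n - 8) / -54
  L_3(n) = (n + 1)(n - 2)(n - 5) / 162
Then g(n) = 31/2·L_0(n) - 7·L_1(n) - 743/2·L_2(n) - 1726·L_3(n).
Expanding and collecting terms gives g(n) = -4n^3 + 5n^2 - (1/2)n + 6.
Evaluating at n = 9: g(9) = -5019/2.

-5019/2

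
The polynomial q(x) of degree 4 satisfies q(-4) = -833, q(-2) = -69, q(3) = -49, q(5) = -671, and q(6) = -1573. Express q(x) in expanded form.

q(x) = -2x^4 + 5x^3 - x^2 - 4x - 1

Write q(x) = ax^4 + bx^3 + cx^2 + dx + e. Substituting each data point gives a linear system:
  256a - 64b + 16c - 4d + e = -833
  16a - 8b + 4c - 2d + e = -69
  81a + 27b + 9c + 3d + e = -49
  625a + 125b + 25c + 5d + e = -671
  1296a + 216b + 36c + 6d + e = -1573
Solving the system yields a = -2, b = 5, c = -1, d = -4, e = -1.
So q(x) = -2x^4 + 5x^3 - x^2 - 4x - 1.
Check: q(-4) = -833. ✓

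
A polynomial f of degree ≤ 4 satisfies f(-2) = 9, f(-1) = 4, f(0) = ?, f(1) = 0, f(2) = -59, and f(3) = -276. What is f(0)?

The 5 known points determine the degree-4 polynomial uniquely.
Write f(s) = as^4 + bs^3 + cs^2 + ds + e. Substituting each data point gives a linear system:
  16a - 8b + 4c - 2d + e = 9
  a - b + c - d + e = 4
  a + b + c + d + e = 0
  16a + 8b + 4c + 2d + e = -59
  81a + 27b + 9c + 3d + e = -276
Solving the system yields a = -2, b = -5, c = 1, d = 3, e = 3.
So f(s) = -2s^4 - 5s^3 + s^2 + 3s + 3.
Then f(0) = 3.

3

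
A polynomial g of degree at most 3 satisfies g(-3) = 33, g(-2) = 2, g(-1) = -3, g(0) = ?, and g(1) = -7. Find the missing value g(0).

0

On equispaced nodes a degree-3 polynomial has vanishing fourth forward difference, so
  g(-3) - 4·g(-2) + 6·g(-1) - 4·g(0) + g(1) = 0.
Substituting the known values and solving for g(0):
  -4·g(0) = 0
  g(0) = 0.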